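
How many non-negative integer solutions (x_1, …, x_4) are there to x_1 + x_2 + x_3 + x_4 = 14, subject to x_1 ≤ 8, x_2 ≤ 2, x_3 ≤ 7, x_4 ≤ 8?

160

Ignoring the caps, the number of non-negative solutions to x_1+…+x_4 = 14 is C(17,3) = 680.
Subtract solutions that violate a single cap (substitute x_i' = x_i − (cap_i+1)): x_1 ≥ 9 gives C(8,3) = 56; x_2 ≥ 3 gives C(14,3) = 364; x_3 ≥ 8 gives C(9,3) = 84; x_4 ≥ 9 gives C(8,3) = 56. Together 560.
Add back pairs where two caps are both exceeded: 10 + 0 + 0 + 20 + 10 + 0 = 40.
By inclusion–exclusion the count is 680 − 560 + 40 = 160.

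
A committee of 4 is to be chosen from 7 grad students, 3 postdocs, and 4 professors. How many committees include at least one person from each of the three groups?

Unrestricted: C(14,4) = 1001 ways to pick any 4 of the 14.
Subtract selections that omit an entire group: no grad students → C(7,4) = 35; no postdocs → C(11,4) = 330; no professors → C(10,4) = 210.
Add back selections omitting two groups (i.e. drawn from a single group): C(7,4) + C(3,4) + C(4,4) = 36.
By inclusion–exclusion: 1001 − 575 + 36 = 462.

462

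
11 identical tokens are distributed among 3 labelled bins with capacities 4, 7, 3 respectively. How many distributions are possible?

By stars and bars, unrestricted non-negative solutions to x_1+…+x_3 = 11 number C(11+2,2) = 78.
Subtract solutions that violate a single cap (substitute x_i' = x_i − (cap_i+1)): x_1 ≥ 5 gives C(8,2) = 28; x_2 ≥ 8 gives C(5,2) = 10; x_3 ≥ 4 gives C(9,2) = 36. Together 74.
Add back pairs where two caps are both exceeded: 0 + 6 + 0 = 6.
By inclusion–exclusion the count is 78 − 74 + 6 = 10.

10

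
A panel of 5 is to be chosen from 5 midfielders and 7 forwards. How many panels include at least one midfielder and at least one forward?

770

Unrestricted: C(12,5) = 792 ways to pick any 5 of the 12.
Subtract selections that omit an entire group: no midfielders → C(7,5) = 21; no forwards → C(5,5) = 1.
Both groups omitted at once is impossible, so 792 − 22 = 770.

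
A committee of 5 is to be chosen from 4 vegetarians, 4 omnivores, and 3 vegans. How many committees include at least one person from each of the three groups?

Unrestricted: C(11,5) = 462 ways to pick any 5 of the 11.
Subtract selections that omit an entire group: no vegetarians → C(7,5) = 21; no omnivores → C(7,5) = 21; no vegans → C(8,5) = 56.
Add back selections omitting two groups (i.e. drawn from a single group): C(4,5) + C(4,5) + C(3,5) = 0.
By inclusion–exclusion: 462 − 98 + 0 = 364.

364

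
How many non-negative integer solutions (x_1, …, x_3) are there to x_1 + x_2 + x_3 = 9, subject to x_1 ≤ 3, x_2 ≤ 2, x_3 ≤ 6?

Ignoring the caps, the number of non-negative solutions to x_1+…+x_3 = 9 is C(11,2) = 55.
Subtract solutions that violate a single cap (substitute x_i' = x_i − (cap_i+1)): x_1 ≥ 4 gives C(7,2) = 21; x_2 ≥ 3 gives C(8,2) = 28; x_3 ≥ 7 gives C(4,2) = 6. Together 55.
Add back pairs where two caps are both exceeded: 6 + 0 + 0 = 6.
By inclusion–exclusion the count is 55 − 55 + 6 = 6.

6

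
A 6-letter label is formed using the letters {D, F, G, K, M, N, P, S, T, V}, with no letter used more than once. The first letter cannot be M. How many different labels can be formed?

The first letter has 10−1 = 9 choices (anything except M).
The remaining 5 letters are filled from the other 9 symbols without repetition: 9 × 8 × 7 × 6 × 5 = 15120.
Total: 9 × 15120 = 136080.

136080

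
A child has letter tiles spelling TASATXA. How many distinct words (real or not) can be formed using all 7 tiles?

420

The 7 letters of TASATXA have repeats: A appearing 3 times and T appearing twice.
So there are 7! / (3!·2!) = 420 distinguishable arrangements.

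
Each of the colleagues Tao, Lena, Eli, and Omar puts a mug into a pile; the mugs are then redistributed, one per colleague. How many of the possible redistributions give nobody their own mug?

Count assignments avoiding every fixed point. For any j of the 4 colleagues fixed to their own mug, the other 4−j can be arranged in (4−j)! ways.
By inclusion–exclusion this is Σ_{j=0}^{4} (−1)^j C(4,j)·(4−j)!.
Computing: 24 − 24 + 12 − 4 + 1 = 9.

9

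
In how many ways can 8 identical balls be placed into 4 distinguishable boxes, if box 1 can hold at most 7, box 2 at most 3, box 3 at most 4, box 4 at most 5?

99

By stars and bars, unrestricted non-negative solutions to x_1+…+x_4 = 8 number C(8+3,3) = 165.
Subtract solutions that violate a single cap (substitute x_i' = x_i − (cap_i+1)): x_1 ≥ 8 gives C(3,3) = 1; x_2 ≥ 4 gives C(7,3) = 35; x_3 ≥ 5 gives C(6,3) = 20; x_4 ≥ 6 gives C(5,3) = 10. Together 66.
No two caps can be exceeded simultaneously, so the pair terms are all 0.
By inclusion–exclusion the count is 165 − 66 + 0 = 99.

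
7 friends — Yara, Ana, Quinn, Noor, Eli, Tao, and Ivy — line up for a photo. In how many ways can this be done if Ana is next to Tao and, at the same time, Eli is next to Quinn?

Treat {Ana,Tao} as one block (2 orders) and {Eli,Quinn} as another (2 orders).
That leaves 5 units to arrange: 2 × 2 × 5! = 4 × 120 = 480.

480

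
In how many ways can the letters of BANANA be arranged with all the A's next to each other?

12

Treat the 3 copies of A as a single block. The multiset to arrange is then {AAA, B, N, N}, 4 items in all.
That gives (4)!/(2!) = 12 arrangements.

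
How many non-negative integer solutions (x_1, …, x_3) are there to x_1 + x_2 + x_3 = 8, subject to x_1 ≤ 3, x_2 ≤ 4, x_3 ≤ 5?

Without the upper bounds there are C(10,2) = 45 ways to split 8 among 3 variables.
Subtract solutions that violate a single cap (substitute x_i' = x_i − (cap_i+1)): x_1 ≥ 4 gives C(6,2) = 15; x_2 ≥ 5 gives C(5,2) = 10; x_3 ≥ 6 gives C(4,2) = 6. Together 31.
No two caps can be exceeded simultaneously, so the pair terms are all 0.
By inclusion–exclusion the count is 45 − 31 + 0 = 14.

14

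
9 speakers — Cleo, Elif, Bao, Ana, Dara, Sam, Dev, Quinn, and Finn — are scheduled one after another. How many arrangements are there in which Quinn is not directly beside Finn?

Of the 9! = 362880 arrangements, those with Quinn and Finn adjacent number 2 × 8! = 80640 (treat the pair as a block with 2 internal orders).
Complementary counting: 362880 − 80640 = 282240.

282240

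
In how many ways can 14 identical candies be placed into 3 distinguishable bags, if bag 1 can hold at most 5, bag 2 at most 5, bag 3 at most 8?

Without the upper bounds there are C(16,2) = 120 ways to split 14 among 3 bags.
Subtract solutions that violate a single cap (substitute x_i' = x_i − (cap_i+1)): x_1 ≥ 6 gives C(10,2) = 45; x_2 ≥ 6 gives C(10,2) = 45; x_3 ≥ 9 gives C(7,2) = 21. Together 111.
Add back pairs where two caps are both exceeded: 6 + 0 + 0 = 6.
By inclusion–exclusion the count is 120 − 111 + 6 = 15.

15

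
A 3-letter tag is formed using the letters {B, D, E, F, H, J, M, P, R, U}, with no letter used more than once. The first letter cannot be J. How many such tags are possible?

The first letter has 10−1 = 9 choices (anything except J).
The remaining 2 letters are filled from the other 9 symbols without repetition: 9 × 8 = 72.
Total: 9 × 72 = 648.

648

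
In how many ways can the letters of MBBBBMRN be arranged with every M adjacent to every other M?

Treat the 2 copies of M as a single block. The multiset to arrange is then {MM, B, B, B, B, N, R}, 7 items in all.
That gives (7)!/(4!) = 210 arrangements.

210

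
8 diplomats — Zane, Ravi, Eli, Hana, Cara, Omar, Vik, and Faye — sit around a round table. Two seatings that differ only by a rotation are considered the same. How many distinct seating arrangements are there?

5040

Around a circle, 8 distinct people have 8!/8 = (7)! = 5040 rotationally distinct seatings.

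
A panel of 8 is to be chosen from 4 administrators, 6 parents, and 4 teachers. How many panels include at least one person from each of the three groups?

Unrestricted: C(14,8) = 3003 ways to pick any 8 of the 14.
Selections missing a whole group: no administrators → C(10,8) = 45; no parents → C(8,8) = 1; no teachers → C(10,8) = 45.
Add back selections omitting two groups (i.e. drawn from a single group): C(4,8) + C(6,8) + C(4,8) = 0.
By inclusion–exclusion: 3003 − 91 + 0 = 2912.

2912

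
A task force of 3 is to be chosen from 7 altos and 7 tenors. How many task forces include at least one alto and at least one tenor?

294

Unrestricted: C(14,3) = 364 ways to pick any 3 of the 14.
Selections missing a whole group: no altos → C(7,3) = 35; no tenors → C(7,3) = 35.
Both groups omitted at once is impossible, so 364 − 70 = 294.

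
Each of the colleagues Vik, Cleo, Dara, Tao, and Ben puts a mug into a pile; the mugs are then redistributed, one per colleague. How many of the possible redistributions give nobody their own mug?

This is the derangement count D_5: permutations of 5 items with no fixed point.
By inclusion–exclusion this is Σ_{j=0}^{5} (−1)^j C(5,j)·(5−j)!.
Computing: 120 − 120 + 60 − 20 + 5 − 1 = 44.

44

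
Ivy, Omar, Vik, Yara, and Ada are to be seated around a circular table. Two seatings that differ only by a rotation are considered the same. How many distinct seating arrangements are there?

24

Fix one person's seat to break rotational symmetry; the remaining 4 people can be arranged in (4)! = 24 ways.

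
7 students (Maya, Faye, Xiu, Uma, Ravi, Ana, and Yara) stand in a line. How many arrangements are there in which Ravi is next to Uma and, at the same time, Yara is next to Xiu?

Treat {Ravi,Uma} as one block (2 orders) and {Yara,Xiu} as another (2 orders).
That leaves 5 units to arrange: 2 × 2 × 5! = 4 × 120 = 480.

480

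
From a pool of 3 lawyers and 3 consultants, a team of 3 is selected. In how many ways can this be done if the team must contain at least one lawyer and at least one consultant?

With no constraint there are C(6,3) = 20 possible selections.
Subtract selections that omit an entire group: no lawyers → C(3,3) = 1; no consultants → C(3,3) = 1.
Both groups omitted at once is impossible, so 20 − 2 = 18.

18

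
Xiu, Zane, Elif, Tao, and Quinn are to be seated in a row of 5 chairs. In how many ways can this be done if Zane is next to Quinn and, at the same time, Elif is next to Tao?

24

Treat {Zane,Quinn} as one block (2 orders) and {Elif,Tao} as another (2 orders).
That leaves 3 units to arrange: 2 × 2 × 3! = 4 × 6 = 24.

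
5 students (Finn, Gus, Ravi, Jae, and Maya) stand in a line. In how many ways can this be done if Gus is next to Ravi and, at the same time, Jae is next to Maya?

Treat {Gus,Ravi} as one block (2 orders) and {Jae,Maya} as another (2 orders).
That leaves 3 units to arrange: 2 × 2 × 3! = 4 × 6 = 24.

24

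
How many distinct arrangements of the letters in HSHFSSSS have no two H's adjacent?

Total arrangements of HSHFSSSS: 8!/(5!·2!) = 168.
Arrangements with the H's together: treat HH as one letter, giving (7)!/(5!) = 42.
Subtracting, 168 − 42 = 126 arrangements keep the H's apart.

126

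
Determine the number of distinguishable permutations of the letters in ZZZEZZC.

Letter multiplicities in ZZZEZZC: C×1, E×1, Z×5.
Dividing 7! = 5040 by 5! = 120 for the repeated letters gives 42.

42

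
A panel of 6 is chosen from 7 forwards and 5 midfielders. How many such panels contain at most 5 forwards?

Split by how many forwards are chosen (0 through 5).
Sum: C(7,0)·C(5,6) + C(7,1)·C(5,5) + C(7,2)·C(5,4) + C(7,3)·C(5,3) + C(7,4)·C(5,2) + C(7,5)·C(5,1) = 0 + 7 + 105 + 350 + 350 + 105 = 917.

917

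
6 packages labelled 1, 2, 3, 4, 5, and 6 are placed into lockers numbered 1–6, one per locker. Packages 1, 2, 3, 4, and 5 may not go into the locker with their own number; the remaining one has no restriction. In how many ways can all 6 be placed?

309

Let Aᵢ (for 1 ≤ i ≤ 5) be the placements that put package i in its forbidden locker. Any j of these fix j positions, leaving (6−j)! ways to fill the rest, and there are C(5,j) ways to pick which j.
By inclusion–exclusion, the number of valid placements is Σ_{j=0}^{5} (−1)^j C(5,j)·(6−j)!.
Computing: 720 − 600 + 240 − 60 + 10 − 1 = 309.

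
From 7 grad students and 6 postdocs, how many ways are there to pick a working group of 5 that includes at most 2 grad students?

Split by how many grad students are chosen (0 through 2).
Sum: C(7,0)·C(6,5) + C(7,1)·C(6,4) + C(7,2)·C(6,3) = 6 + 105 + 420 = 531.

531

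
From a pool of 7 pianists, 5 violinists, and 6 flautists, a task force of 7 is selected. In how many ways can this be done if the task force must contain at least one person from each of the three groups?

28987

Unrestricted: C(18,7) = 31824 ways to pick any 7 of the 18.
Selections missing a whole group: no pianists → C(11,7) = 330; no violinists → C(13,7) = 1716; no flautists → C(12,7) = 792.
Add back selections omitting two groups (i.e. drawn from a single group): C(7,7) + C(5,7) + C(6,7) = 1.
By inclusion–exclusion: 31824 − 2838 + 1 = 28987.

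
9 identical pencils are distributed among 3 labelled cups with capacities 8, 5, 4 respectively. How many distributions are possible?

29

By stars and bars, unrestricted non-negative solutions to x_1+…+x_3 = 9 number C(9+2,2) = 55.
Subtract solutions that violate a single cap (substitute x_i' = x_i − (cap_i+1)): x_1 ≥ 9 gives C(2,2) = 1; x_2 ≥ 6 gives C(5,2) = 10; x_3 ≥ 5 gives C(6,2) = 15. Together 26.
No two caps can be exceeded simultaneously, so the pair terms are all 0.
By inclusion–exclusion the count is 55 − 26 + 0 = 29.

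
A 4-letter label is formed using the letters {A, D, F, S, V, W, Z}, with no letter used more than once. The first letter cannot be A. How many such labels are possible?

The first letter has 7−1 = 6 choices (anything except A).
The remaining 3 letters are filled from the other 6 symbols without repetition: 6 × 5 × 4 = 120.
Total: 6 × 120 = 720.

720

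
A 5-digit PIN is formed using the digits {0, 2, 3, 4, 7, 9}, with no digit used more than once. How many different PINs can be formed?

With no repetition, fill the 5 digits in order: 6 choices, then 5, down to 2.
6 × 5 × 4 × 3 × 2 = 720.

720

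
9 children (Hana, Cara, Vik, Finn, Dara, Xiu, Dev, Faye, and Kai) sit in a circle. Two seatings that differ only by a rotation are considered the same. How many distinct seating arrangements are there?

40320

Seat Hana anywhere (absorbing the rotational symmetry), then permute the other 8: (8)! = 40320.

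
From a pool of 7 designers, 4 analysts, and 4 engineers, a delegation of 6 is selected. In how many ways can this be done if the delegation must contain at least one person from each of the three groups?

Total 6-person selections from all 15: C(15,6) = 5005.
Selections missing a whole group: no designers → C(8,6) = 28; no analysts → C(11,6) = 462; no engineers → C(11,6) = 462.
Add back selections omitting two groups (i.e. drawn from a single group): C(7,6) + C(4,6) + C(4,6) = 7.
By inclusion–exclusion: 5005 − 952 + 7 = 4060.

4060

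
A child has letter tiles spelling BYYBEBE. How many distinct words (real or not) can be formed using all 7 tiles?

210

Letter multiplicities in BYYBEBE: B×3, E×2, Y×2.
So there are 7! / (3!·2!·2!) = 210 distinguishable arrangements.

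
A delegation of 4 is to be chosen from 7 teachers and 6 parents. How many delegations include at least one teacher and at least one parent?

665

With no constraint there are C(13,4) = 715 possible selections.
Selections missing a whole group: no teachers → C(6,4) = 15; no parents → C(7,4) = 35.
Both groups omitted at once is impossible, so 715 − 50 = 665.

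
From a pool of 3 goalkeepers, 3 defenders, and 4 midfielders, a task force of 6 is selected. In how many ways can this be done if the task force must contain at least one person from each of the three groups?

With no constraint there are C(10,6) = 210 possible selections.
Subtract selections that omit an entire group: no goalkeepers → C(7,6) = 7; no defenders → C(7,6) = 7; no midfielders → C(6,6) = 1.
Add back selections omitting two groups (i.e. drawn from a single group): C(3,6) + C(3,6) + C(4,6) = 0.
By inclusion–exclusion: 210 − 15 + 0 = 195.

195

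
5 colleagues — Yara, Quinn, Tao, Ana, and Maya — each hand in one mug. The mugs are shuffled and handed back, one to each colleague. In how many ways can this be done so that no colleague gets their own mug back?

Let Aᵢ be the assignments in which colleague i gets their own mug. We want the size of the complement of A₁∪…∪A_5.
By inclusion–exclusion this is Σ_{j=0}^{5} (−1)^j C(5,j)·(5−j)!.
Computing: 120 − 120 + 60 − 20 + 5 − 1 = 44.

44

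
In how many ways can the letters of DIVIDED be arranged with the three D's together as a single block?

Treat the 3 copies of D as a single block. The multiset to arrange is then {DDD, E, I, I, V}, 5 items in all.
That gives (5)!/(2!) = 60 arrangements.

60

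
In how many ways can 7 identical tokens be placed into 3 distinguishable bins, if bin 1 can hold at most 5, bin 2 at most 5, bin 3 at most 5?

By stars and bars, unrestricted non-negative solutions to x_1+…+x_3 = 7 number C(7+2,2) = 36.
Subtract solutions that violate a single cap (substitute x_i' = x_i − (cap_i+1)): x_1 ≥ 6 gives C(3,2) = 3; x_2 ≥ 6 gives C(3,2) = 3; x_3 ≥ 6 gives C(3,2) = 3. Together 9.
No two caps can be exceeded simultaneously, so the pair terms are all 0.
By inclusion–exclusion the count is 36 − 9 + 0 = 27.

27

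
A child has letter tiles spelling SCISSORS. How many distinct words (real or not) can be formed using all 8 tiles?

The 8 letters of SCISSORS have repeats: S appearing 4 times.
Dividing 8! = 40320 by 4! = 24 for the repeated letters gives 1680.

1680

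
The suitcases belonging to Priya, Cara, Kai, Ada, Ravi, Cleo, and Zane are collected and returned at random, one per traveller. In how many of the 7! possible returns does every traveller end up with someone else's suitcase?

1854

Let Aᵢ be the assignments in which traveller i gets their own suitcase. We want the size of the complement of A₁∪…∪A_7.
By inclusion–exclusion this is Σ_{j=0}^{7} (−1)^j C(7,j)·(7−j)!.
Computing: 5040 − 5040 + 2520 − 840 + 210 − 42 + 7 − 1 = 1854.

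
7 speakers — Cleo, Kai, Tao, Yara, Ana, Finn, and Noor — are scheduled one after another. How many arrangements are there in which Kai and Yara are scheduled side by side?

Place the 5 others and the Kai-Yara pair as 6 objects in a line; the pair has 2 internal arrangements.
So the count is 2·(6)! = 1440.

1440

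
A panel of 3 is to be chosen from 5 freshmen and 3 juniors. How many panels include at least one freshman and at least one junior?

45

With no constraint there are C(8,3) = 56 possible selections.
Selections missing a whole group: no freshmen → C(3,3) = 1; no juniors → C(5,3) = 10.
Both groups omitted at once is impossible, so 56 − 11 = 45.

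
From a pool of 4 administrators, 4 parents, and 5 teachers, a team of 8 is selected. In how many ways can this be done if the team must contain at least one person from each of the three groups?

Unrestricted: C(13,8) = 1287 ways to pick any 8 of the 13.
Selections missing a whole group: no administrators → C(9,8) = 9; no parents → C(9,8) = 9; no teachers → C(8,8) = 1.
Add back selections omitting two groups (i.e. drawn from a single group): C(4,8) + C(4,8) + C(5,8) = 0.
By inclusion–exclusion: 1287 − 19 + 0 = 1268.

1268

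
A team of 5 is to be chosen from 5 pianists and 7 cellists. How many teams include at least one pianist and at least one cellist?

770

With no constraint there are C(12,5) = 792 possible selections.
Subtract selections that omit an entire group: no pianists → C(7,5) = 21; no cellists → C(5,5) = 1.
Both groups omitted at once is impossible, so 792 − 22 = 770.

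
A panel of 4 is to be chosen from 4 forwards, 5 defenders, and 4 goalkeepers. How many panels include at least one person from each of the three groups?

Unrestricted: C(13,4) = 715 ways to pick any 4 of the 13.
Subtract selections that omit an entire group: no forwards → C(9,4) = 126; no defenders → C(8,4) = 70; no goalkeepers → C(9,4) = 126.
Add back selections omitting two groups (i.e. drawn from a single group): C(4,4) + C(5,4) + C(4,4) = 7.
By inclusion–exclusion: 715 − 322 + 7 = 400.

400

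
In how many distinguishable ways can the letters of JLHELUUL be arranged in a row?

JLHELUUL has 8 letters with L appearing 3 times and U appearing twice.
So there are 8! / (3!·2!) = 3360 distinguishable arrangements.

3360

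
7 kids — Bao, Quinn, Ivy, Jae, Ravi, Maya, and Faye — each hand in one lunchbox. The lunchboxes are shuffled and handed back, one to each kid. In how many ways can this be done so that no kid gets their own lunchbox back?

1854

This is the derangement count D_7: permutations of 7 items with no fixed point.
By inclusion–exclusion this is Σ_{j=0}^{7} (−1)^j C(7,j)·(7−j)!.
Computing: 5040 − 5040 + 2520 − 840 + 210 − 42 + 7 − 1 = 1854.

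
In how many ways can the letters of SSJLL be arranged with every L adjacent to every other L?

Treat the 2 copies of L as a single block. The multiset to arrange is then {LL, J, S, S}, 4 items in all.
That gives (4)!/(2!) = 12 arrangements.

12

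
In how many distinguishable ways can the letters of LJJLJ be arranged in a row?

10

Letter multiplicities in LJJLJ: J×3, L×2.
Dividing 5! = 120 by 3!·2! = 12 for the repeated letters gives 10.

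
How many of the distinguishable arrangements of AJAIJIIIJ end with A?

280

Fix A in the last position and arrange the remaining 8 letters.
Those 8 letters have I appearing 4 times and J appearing 3 times, giving (8)!/(4!·3!) = 280.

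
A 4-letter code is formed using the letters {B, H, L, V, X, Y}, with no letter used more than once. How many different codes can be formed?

360

Choose and order 4 of the 6 symbols: the first letter has 6 options, the next 5, then 4, 3.
That product is 6 × 5 × 4 × 3 = 360.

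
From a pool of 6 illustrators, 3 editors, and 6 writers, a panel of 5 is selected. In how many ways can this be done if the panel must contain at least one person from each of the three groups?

Unrestricted: C(15,5) = 3003 ways to pick any 5 of the 15.
Selections missing a whole group: no illustrators → C(9,5) = 126; no editors → C(12,5) = 792; no writers → C(9,5) = 126.
Add back selections omitting two groups (i.e. drawn from a single group): C(6,5) + C(3,5) + C(6,5) = 12.
By inclusion–exclusion: 3003 − 1044 + 12 = 1971.

1971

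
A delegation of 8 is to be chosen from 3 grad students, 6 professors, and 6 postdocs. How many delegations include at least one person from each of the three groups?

5922

With no constraint there are C(15,8) = 6435 possible selections.
Subtract selections that omit an entire group: no grad students → C(12,8) = 495; no professors → C(9,8) = 9; no postdocs → C(9,8) = 9.
Add back selections omitting two groups (i.e. drawn from a single group): C(3,8) + C(6,8) + C(6,8) = 0.
By inclusion–exclusion: 6435 − 513 + 0 = 5922.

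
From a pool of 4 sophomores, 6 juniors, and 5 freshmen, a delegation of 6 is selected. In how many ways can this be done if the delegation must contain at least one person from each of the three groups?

Total 6-person selections from all 15: C(15,6) = 5005.
Subtract selections that omit an entire group: no sophomores → C(11,6) = 462; no juniors → C(9,6) = 84; no freshmen → C(10,6) = 210.
Add back selections omitting two groups (i.e. drawn from a single group): C(4,6) + C(6,6) + C(5,6) = 1.
By inclusion–exclusion: 5005 − 756 + 1 = 4250.

4250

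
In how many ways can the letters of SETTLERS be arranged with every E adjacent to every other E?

Treat the 2 copies of E as a single block. The multiset to arrange is then {EE, L, R, S, S, T, T}, 7 items in all.
That gives (7)!/(2!·2!) = 1260 arrangements.

1260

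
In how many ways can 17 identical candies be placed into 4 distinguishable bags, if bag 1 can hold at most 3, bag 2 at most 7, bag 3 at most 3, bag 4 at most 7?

By stars and bars, unrestricted non-negative solutions to x_1+…+x_4 = 17 number C(17+3,3) = 1140.
Subtract solutions that violate a single cap (substitute x_i' = x_i − (cap_i+1)): x_1 ≥ 4 gives C(16,3) = 560; x_2 ≥ 8 gives C(12,3) = 220; x_3 ≥ 4 gives C(16,3) = 560; x_4 ≥ 8 gives C(12,3) = 220. Together 1560.
Add back pairs where two caps are both exceeded: 56 + 220 + 56 + 56 + 4 + 56 = 448.
Subtract triples: 4 + 0 + 4 + 0 = 8.
By inclusion–exclusion the count is 1140 − 1560 + 448 − 8 = 20.

20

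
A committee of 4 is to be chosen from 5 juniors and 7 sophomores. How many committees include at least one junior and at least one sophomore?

455

With no constraint there are C(12,4) = 495 possible selections.
Subtract selections that omit an entire group: no juniors → C(7,4) = 35; no sophomores → C(5,4) = 5.
Both groups omitted at once is impossible, so 495 − 40 = 455.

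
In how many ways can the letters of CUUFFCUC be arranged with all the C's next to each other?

60

Treat the 3 copies of C as a single block. The multiset to arrange is then {CCC, F, F, U, U, U}, 6 items in all.
That gives (6)!/(3!·2!) = 60 arrangements.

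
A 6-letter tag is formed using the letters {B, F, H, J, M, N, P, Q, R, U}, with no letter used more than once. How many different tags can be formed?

151200

This is a permutation of 6 out of 10: P(10,6) = 10!/4!.
10 × 9 × 8 × 7 × 6 × 5 = 151200.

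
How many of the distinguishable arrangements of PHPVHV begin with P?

30

Fix P in the first position and arrange the remaining 5 letters.
Those 5 letters have H appearing twice and V appearing twice, giving (5)!/(2!·2!) = 30.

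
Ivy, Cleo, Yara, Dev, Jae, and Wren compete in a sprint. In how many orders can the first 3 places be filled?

120

There are 6 choices for 1st place, 5 for 2nd, and 4 for 3rd.
That gives 6 × 5 × 4 = 120.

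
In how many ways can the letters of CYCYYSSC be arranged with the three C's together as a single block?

60

Treat the 3 copies of C as a single block. The multiset to arrange is then {CCC, S, S, Y, Y, Y}, 6 items in all.
That gives (6)!/(3!·2!) = 60 arrangements.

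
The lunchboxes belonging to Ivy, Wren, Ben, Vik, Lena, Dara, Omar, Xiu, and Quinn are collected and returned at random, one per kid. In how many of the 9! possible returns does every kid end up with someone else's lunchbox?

133496

This is the derangement count D_9: permutations of 9 items with no fixed point.
By inclusion–exclusion this is Σ_{j=0}^{9} (−1)^j C(9,j)·(9−j)!.
Computing: 362880 − 362880 + 181440 − 60480 + 15120 − 3024 + 504 − 72 + 9 − 1 = 133496.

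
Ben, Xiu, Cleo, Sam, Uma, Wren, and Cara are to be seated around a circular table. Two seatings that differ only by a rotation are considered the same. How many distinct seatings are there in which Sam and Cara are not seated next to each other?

480

Without the restriction there are (6)! = 720 seatings.
Those with Sam next to Cara: fuse the pair into one unit and seat 6 units around a circle — 2·(5)! = 240.
Subtracting, 720 − 240 = 480.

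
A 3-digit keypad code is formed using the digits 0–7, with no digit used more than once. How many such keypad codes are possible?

Choose and order 3 of the 8 symbols: the first digit has 8 options, the next 7, then 6.
That product is 8 × 7 × 6 = 336.

336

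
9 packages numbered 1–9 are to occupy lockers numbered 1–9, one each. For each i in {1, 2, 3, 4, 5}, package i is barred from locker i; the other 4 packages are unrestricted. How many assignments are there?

205056

Let Aᵢ (for 1 ≤ i ≤ 5) be the placements that put package i in its forbidden locker. Any j of these fix j positions, leaving (9−j)! ways to fill the rest, and there are C(5,j) ways to pick which j.
By inclusion–exclusion, the number of valid placements is Σ_{j=0}^{5} (−1)^j C(5,j)·(9−j)!.
Computing: 362880 − 201600 + 50400 − 7200 + 600 − 24 = 205056.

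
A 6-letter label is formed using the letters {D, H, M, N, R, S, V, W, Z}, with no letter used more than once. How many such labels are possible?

With no repetition, fill the 6 letters in order: 9 choices, then 8, down to 4.
9 × 8 × 7 × 6 × 5 × 4 = 60480.

60480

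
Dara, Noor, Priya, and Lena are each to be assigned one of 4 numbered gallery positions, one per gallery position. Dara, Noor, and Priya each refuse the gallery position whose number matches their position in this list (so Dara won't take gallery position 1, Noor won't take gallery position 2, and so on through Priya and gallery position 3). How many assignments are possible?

Let Aᵢ (for i ∈ {1, 2, 3}) be the placements that put person i in their forbidden gallery position. Any j of these fix j positions, leaving (4−j)! ways to fill the rest, and there are C(3,j) ways to pick which j.
By inclusion–exclusion, the number of valid placements is Σ_{j=0}^{3} (−1)^j C(3,j)·(4−j)!.
Computing: 24 − 18 + 6 − 1 = 11.

11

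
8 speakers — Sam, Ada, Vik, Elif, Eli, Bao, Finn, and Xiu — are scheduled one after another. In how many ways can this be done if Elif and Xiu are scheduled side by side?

Place the 6 others and the Elif-Xiu pair as 7 objects in a line; the pair has 2 internal arrangements.
That gives 2 × 7! = 2 × 5040 = 10080.

10080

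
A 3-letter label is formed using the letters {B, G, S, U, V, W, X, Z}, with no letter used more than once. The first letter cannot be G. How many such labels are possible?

The first letter has 8−1 = 7 choices (anything except G).
The remaining 2 letters are filled from the other 7 symbols without repetition: 7 × 6 = 42.
Total: 7 × 42 = 294.

294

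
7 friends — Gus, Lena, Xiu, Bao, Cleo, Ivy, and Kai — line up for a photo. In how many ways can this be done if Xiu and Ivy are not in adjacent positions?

3600

Of the 7! = 5040 arrangements, those with Xiu and Ivy adjacent number 2 × 6! = 1440 (treat the pair as a block with 2 internal orders).
So 5040 − 1440 = 3600 arrangements keep them apart.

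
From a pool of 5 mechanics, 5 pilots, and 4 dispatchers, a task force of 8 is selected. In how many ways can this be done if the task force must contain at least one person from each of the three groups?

2940

Total 8-person selections from all 14: C(14,8) = 3003.
Subtract selections that omit an entire group: no mechanics → C(9,8) = 9; no pilots → C(9,8) = 9; no dispatchers → C(10,8) = 45.
Add back selections omitting two groups (i.e. drawn from a single group): C(5,8) + C(5,8) + C(4,8) = 0.
By inclusion–exclusion: 3003 − 63 + 0 = 2940.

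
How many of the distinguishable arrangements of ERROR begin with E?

4

With the first slot taken by E, it remains to arrange the other 4 letters (RROR).
Those 4 letters have R appearing 3 times, giving (4)!/(3!) = 4.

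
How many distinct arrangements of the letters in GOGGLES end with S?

Fix S in the last position and arrange the remaining 6 letters.
Those 6 letters have G appearing 3 times, giving (6)!/(3!) = 120.

120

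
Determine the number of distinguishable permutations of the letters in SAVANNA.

420

SAVANNA has 7 letters with A appearing 3 times and N appearing twice.
The number of distinct arrangements is 7!/(3!·2!) = 5040/12 = 420.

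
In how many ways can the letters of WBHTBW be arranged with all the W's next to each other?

60

Treat the 2 copies of W as a single block. The multiset to arrange is then {WW, B, B, H, T}, 5 items in all.
That gives (5)!/(2!) = 60 arrangements.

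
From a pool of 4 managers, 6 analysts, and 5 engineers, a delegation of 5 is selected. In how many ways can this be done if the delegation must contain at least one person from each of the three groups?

2170

Total 5-person selections from all 15: C(15,5) = 3003.
Selections missing a whole group: no managers → C(11,5) = 462; no analysts → C(9,5) = 126; no engineers → C(10,5) = 252.
Add back selections omitting two groups (i.e. drawn from a single group): C(4,5) + C(6,5) + C(5,5) = 7.
By inclusion–exclusion: 3003 − 840 + 7 = 2170.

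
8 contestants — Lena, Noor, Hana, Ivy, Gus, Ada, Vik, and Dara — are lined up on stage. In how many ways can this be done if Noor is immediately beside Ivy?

10080

Place the 6 others and the Noor-Ivy pair as 7 objects in a line; the pair has 2 internal arrangements.
So the count is 2·(7)! = 10080.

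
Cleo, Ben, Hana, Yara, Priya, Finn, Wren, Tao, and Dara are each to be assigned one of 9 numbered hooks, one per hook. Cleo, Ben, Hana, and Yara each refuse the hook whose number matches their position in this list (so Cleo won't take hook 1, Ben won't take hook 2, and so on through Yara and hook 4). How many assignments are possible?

229080

Let Aᵢ (for 1 ≤ i ≤ 4) be the placements that put person i in their forbidden hook. Any j of these fix j positions, leaving (9−j)! ways to fill the rest, and there are C(4,j) ways to pick which j.
By inclusion–exclusion, the number of valid placements is Σ_{j=0}^{4} (−1)^j C(4,j)·(9−j)!.
Computing: 362880 − 161280 + 30240 − 2880 + 120 = 229080.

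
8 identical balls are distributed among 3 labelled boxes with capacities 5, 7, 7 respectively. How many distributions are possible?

37

By stars and bars, unrestricted non-negative solutions to x_1+…+x_3 = 8 number C(8+2,2) = 45.
Subtract solutions that violate a single cap (substitute x_i' = x_i − (cap_i+1)): x_1 ≥ 6 gives C(4,2) = 6; x_2 ≥ 8 gives C(2,2) = 1; x_3 ≥ 8 gives C(2,2) = 1. Together 8.
No two caps can be exceeded simultaneously, so the pair terms are all 0.
By inclusion–exclusion the count is 45 − 8 + 0 = 37.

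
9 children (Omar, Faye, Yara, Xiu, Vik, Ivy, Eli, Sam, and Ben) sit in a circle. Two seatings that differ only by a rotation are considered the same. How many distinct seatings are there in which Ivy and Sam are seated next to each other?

10080

Glue Ivy and Sam into a block (2 internal orders). Seating 8 units around a circle gives (7)! arrangements.
So 2 × (7)! = 2 × 5040 = 10080.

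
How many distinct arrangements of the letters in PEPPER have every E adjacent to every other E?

20

Treat the 2 copies of E as a single block. The multiset to arrange is then {EE, P, P, P, R}, 5 items in all.
That gives (5)!/(3!) = 20 arrangements.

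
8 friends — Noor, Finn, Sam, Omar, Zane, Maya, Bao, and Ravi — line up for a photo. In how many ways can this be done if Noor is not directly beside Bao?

30240

There are 8! = 40320 arrangements in all. If Noor and Bao are adjacent, merging them into one block gives 2·(7)! = 10080 arrangements.
So 40320 − 10080 = 30240 arrangements keep them apart.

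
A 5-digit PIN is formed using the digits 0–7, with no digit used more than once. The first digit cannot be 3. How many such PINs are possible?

5880

The first digit has 8−1 = 7 choices (anything except 3).
The remaining 4 digits are filled from the other 7 symbols without repetition: 7 × 6 × 5 × 4 = 840.
Total: 7 × 840 = 5880.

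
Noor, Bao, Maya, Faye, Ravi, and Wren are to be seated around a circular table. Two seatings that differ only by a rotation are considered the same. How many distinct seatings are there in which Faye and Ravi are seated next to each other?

48

Glue Faye and Ravi into a block (2 internal orders). Seating 5 units around a circle gives (4)! arrangements.
So 2 × (4)! = 2 × 24 = 48.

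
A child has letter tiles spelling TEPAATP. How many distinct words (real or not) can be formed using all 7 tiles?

630

The 7 letters of TEPAATP have repeats: A appearing twice, P appearing twice, and T appearing twice.
So there are 7! / (2!·2!·2!) = 630 distinguishable arrangements.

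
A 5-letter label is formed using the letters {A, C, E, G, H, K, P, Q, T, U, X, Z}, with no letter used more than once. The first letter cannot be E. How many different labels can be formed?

87120

The first letter has 12−1 = 11 choices (anything except E).
The remaining 4 letters are filled from the other 11 symbols without repetition: 11 × 10 × 9 × 8 = 7920.
Total: 11 × 7920 = 87120.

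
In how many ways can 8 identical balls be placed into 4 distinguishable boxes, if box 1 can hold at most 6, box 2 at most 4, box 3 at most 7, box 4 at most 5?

Without the upper bounds there are C(11,3) = 165 ways to split 8 among 4 boxes.
Subtract solutions that violate a single cap (substitute x_i' = x_i − (cap_i+1)): x_1 ≥ 7 gives C(4,3) = 4; x_2 ≥ 5 gives C(6,3) = 20; x_3 ≥ 8 gives C(3,3) = 1; x_4 ≥ 6 gives C(5,3) = 10. Together 35.
No two caps can be exceeded simultaneously, so the pair terms are all 0.
By inclusion–exclusion the count is 165 − 35 + 0 = 130.

130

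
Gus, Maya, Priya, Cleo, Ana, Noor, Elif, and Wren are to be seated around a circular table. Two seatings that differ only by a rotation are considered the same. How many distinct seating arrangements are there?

5040

Seat Gus anywhere (absorbing the rotational symmetry), then permute the other 7: (7)! = 5040.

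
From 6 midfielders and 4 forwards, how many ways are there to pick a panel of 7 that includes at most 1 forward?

4

Split by how many forwards are chosen (0 through 1).
Sum: C(4,0)·C(6,7) + C(4,1)·C(6,6) = 0 + 4 = 4.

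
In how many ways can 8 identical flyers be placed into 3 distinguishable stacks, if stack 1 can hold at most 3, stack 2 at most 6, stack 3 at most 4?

Without the upper bounds there are C(10,2) = 45 ways to split 8 among 3 stacks.
Subtract solutions that violate a single cap (substitute x_i' = x_i − (cap_i+1)): x_1 ≥ 4 gives C(6,2) = 15; x_2 ≥ 7 gives C(3,2) = 3; x_3 ≥ 5 gives C(5,2) = 10. Together 28.
No two caps can be exceeded simultaneously, so the pair terms are all 0.
By inclusion–exclusion the count is 45 − 28 + 0 = 17.

17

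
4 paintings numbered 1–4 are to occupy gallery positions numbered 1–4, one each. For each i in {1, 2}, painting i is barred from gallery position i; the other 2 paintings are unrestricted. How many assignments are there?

Let Aᵢ (for i ∈ {1, 2}) be the placements that put painting i in its forbidden gallery position. Any j of these fix j positions, leaving (4−j)! ways to fill the rest, and there are C(2,j) ways to pick which j.
By inclusion–exclusion, the number of valid placements is Σ_{j=0}^{2} (−1)^j C(2,j)·(4−j)!.
Computing: 24 − 12 + 2 = 14.

14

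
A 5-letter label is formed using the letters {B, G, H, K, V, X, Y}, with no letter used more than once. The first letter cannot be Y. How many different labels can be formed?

2160

The first letter has 7−1 = 6 choices (anything except Y).
The remaining 4 letters are filled from the other 6 symbols without repetition: 6 × 5 × 4 × 3 = 360.
Total: 6 × 360 = 2160.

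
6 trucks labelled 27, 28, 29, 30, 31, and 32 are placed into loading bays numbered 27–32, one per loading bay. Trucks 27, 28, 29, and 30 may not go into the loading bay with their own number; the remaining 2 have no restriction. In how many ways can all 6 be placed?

Let Aᵢ (for 27 ≤ i ≤ 30) be the placements that put truck i in its forbidden loading bay. Any j of these fix j positions, leaving (6−j)! ways to fill the rest, and there are C(4,j) ways to pick which j.
By inclusion–exclusion, the number of valid placements is Σ_{j=0}^{4} (−1)^j C(4,j)·(6−j)!.
Computing: 720 − 480 + 144 − 24 + 2 = 362.

362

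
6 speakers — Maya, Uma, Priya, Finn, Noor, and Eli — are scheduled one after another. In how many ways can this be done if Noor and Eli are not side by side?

Of the 6! = 720 arrangements, those with Noor and Eli adjacent number 2 × 5! = 240 (treat the pair as a block with 2 internal orders).
So 720 − 240 = 480 arrangements keep them apart.

480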